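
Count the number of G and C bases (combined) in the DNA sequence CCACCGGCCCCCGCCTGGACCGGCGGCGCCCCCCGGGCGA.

C=22, A=3, G=14, T=1
G+C = 14 + 22 = 36

36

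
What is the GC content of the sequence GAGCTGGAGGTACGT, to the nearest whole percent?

60%

Base counts: T=3, C=2, G=7, A=3
G+C = 7 + 2 = 9 out of 15 bases
%GC = 9/15 × 100 = 60% ≈ 60%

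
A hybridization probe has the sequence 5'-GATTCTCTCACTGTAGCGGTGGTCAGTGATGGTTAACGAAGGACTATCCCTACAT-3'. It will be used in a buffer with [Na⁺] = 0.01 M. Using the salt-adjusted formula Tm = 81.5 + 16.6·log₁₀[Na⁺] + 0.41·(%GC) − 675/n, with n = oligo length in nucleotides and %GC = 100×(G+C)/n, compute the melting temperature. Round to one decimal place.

55.4°C

Length n = 55. Scanning the sequence gives T=16, C=12, A=13, G=14.
G+C = 26, so %GC = 26/55 × 100 = 47.273%
Salt term: 16.6 × (-2) = -33.2
GC term: 0.41 × 47.273 = 19.382; length term: −675/55 = −12.273
Tm = 81.5 + (-33.2) + 19.382 − 12.273 = 55.409 → 55.4°C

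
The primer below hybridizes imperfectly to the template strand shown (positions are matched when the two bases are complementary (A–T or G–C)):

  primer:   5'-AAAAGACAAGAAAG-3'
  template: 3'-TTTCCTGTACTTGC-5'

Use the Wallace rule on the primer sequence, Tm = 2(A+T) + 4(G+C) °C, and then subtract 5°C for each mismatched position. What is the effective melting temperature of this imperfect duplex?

Primer base counts: A=10, T=0, G=3, C=1 → A+T=10, G+C=4
Perfect-match Tm = 2(10) + 4(4) = 20 + 16 = 36°C
Mismatches (positions where the bases are not complementary): 3 (at positions 4, 9, 13)
Effective Tm = 36 − 3×5 = 36 − 15 = 21°C

21°C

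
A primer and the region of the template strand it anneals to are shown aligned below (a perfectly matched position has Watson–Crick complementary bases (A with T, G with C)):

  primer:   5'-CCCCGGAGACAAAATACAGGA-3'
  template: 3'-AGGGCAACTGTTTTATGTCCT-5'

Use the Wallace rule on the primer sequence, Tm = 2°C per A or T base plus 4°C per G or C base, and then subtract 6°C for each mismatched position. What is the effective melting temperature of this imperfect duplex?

46°C

Primer base counts: A=9, T=1, G=5, C=6 → A+T=10, G+C=11
Perfect-match Tm = 2(10) + 4(11) = 20 + 44 = 64°C
Mismatches (positions where the bases are not complementary): 3 (at positions 1, 6, 7)
Effective Tm = 64 − 3×6 = 64 − 18 = 46°C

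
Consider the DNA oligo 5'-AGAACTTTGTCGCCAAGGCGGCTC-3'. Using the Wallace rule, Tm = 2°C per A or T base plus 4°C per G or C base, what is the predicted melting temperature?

76°C

Base counts: T=5, A=5, C=7, G=7
So N_AT = 10 and N_GC = 14.
Tm = 2×10 + 4×14 = 76°C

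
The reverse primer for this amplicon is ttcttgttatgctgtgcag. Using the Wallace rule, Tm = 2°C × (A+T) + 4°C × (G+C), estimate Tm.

Base counts: T=9, G=5, A=2, C=3
AT pairs contribute 11, GC pairs contribute 8.
Tm = 2(11) + 4(8) = 22 + 32 = 54°C

54°C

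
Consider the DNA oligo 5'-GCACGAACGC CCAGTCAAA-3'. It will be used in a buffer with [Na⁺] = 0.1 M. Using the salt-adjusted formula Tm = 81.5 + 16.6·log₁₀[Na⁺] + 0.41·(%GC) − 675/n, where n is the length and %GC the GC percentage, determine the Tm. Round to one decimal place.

Length n = 19. Scanning the sequence gives A=7, C=7, G=4, T=1.
G+C = 11, so %GC = 11/19 × 100 = 57.895%
Salt term: 16.6 × (-1) = -16.6
GC term: 0.41 × 57.895 = 23.737; length term: −675/19 = −35.526
Tm = 81.5 + (-16.6) + 23.737 − 35.526 = 53.111 → 53.1°C

53.1°C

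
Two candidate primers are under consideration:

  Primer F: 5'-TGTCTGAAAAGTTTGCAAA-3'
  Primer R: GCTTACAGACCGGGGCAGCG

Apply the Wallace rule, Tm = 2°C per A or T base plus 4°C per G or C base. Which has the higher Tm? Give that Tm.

Primer R, 68°C

Primer F: A+T=13, G+C=6 → Tm = 2(13)+4(6) = 50°C
Primer R: A+T=6, G+C=14 → Tm = 2(6)+4(14) = 68°C
50°C vs 68°C → primer R is higher.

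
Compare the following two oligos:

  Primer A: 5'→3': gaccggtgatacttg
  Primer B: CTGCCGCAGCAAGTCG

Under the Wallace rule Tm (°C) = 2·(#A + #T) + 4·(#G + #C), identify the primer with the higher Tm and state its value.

Primer A: A+T=7, G+C=8 → Tm = 2(7)+4(8) = 46°C
Primer B: A+T=5, G+C=11 → Tm = 2(5)+4(11) = 54°C
46°C vs 54°C → primer B is higher.

Primer B, 54°C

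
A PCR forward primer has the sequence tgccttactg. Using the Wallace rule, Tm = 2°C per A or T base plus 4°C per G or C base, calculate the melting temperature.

30°C

Scanning the sequence gives C=3, A=1, T=4, G=2.
A+T = 5, G+C = 5
Tm = 4·5 + 2·5 = 20 + 10 = 30°C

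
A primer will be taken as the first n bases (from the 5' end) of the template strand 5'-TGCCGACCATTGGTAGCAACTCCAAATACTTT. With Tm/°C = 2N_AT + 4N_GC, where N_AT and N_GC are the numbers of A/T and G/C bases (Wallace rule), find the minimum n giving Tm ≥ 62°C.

First 19 bases: TGCCGACCATTGGTAGCAA → Tm = 58°C (< 62°C)
First 20 bases: TGCCGACCATTGGTAGCAAC → Tm = 62°C (≥ 62°C)
Each additional base adds 2°C (A/T) or 4°C (G/C), so Tm is non-decreasing in n; n = 20 is the first length to reach 62°C.

n = 20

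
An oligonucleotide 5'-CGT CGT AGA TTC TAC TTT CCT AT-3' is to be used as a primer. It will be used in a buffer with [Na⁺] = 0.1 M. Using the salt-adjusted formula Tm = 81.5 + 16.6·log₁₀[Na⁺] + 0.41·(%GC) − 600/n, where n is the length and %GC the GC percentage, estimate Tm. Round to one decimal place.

Length n = 23. Counting bases: C=6, T=10, G=3, A=4
G+C = 9, so %GC = 9/23 × 100 = 39.13%
Salt term: 16.6 × (-1) = -16.6
GC term: 0.41 × 39.13 = 16.043; length term: −600/23 = −26.087
Tm = 81.5 + (-16.6) + 16.043 − 26.087 = 54.856 → 54.9°C

54.9°C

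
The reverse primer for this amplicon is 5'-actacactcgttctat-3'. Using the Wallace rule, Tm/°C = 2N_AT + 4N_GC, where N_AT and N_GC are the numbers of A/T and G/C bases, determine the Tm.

44°C

Scanning the sequence gives A=4, G=1, C=5, T=6.
A+T = 10, G+C = 6
Tm = 2×10 + 4×6 = 44°C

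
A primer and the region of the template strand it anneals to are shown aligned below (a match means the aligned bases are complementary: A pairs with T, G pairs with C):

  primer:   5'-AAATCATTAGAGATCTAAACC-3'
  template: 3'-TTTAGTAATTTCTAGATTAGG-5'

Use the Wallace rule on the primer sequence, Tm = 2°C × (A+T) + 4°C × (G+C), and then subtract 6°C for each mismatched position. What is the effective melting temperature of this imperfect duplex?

42°C

Primer base counts: A=10, T=5, G=2, C=4 → A+T=15, G+C=6
Perfect-match Tm = 2(15) + 4(6) = 30 + 24 = 54°C
Mismatches (positions where the bases are not complementary): 2 (at positions 10, 19)
Effective Tm = 54 − 2×6 = 54 − 12 = 42°C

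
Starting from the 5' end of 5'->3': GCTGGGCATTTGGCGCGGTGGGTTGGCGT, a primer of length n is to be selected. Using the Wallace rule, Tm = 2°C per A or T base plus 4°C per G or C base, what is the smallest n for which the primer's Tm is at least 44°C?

n = 14

First 13 bases: GCTGGGCATTTGG → Tm = 42°C (< 44°C)
First 14 bases: GCTGGGCATTTGGC → Tm = 46°C (≥ 44°C)
Each additional base adds 2°C (A/T) or 4°C (G/C), so Tm is non-decreasing in n; n = 14 is the first length to reach 44°C.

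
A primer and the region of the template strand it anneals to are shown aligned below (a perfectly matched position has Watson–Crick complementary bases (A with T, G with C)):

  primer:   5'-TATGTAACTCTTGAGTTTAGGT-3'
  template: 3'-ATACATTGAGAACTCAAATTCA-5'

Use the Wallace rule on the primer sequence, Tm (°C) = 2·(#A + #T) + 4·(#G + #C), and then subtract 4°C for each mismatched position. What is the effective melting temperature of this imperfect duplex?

54°C

Primer base counts: A=5, T=10, G=5, C=2 → A+T=15, G+C=7
Perfect-match Tm = 2(15) + 4(7) = 30 + 28 = 58°C
Mismatches (positions where the bases are not complementary): 1 (at position 20)
Effective Tm = 58 − 1×4 = 58 − 4 = 54°C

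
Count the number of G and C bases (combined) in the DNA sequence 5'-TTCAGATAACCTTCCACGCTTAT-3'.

9

Counting bases: G=2, T=8, A=6, C=7
Total G or C: 2 + 7 = 9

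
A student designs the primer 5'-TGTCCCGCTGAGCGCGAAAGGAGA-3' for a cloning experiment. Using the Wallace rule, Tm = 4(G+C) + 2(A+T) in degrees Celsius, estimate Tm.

78°C

G=9, T=3, A=6, C=6
AT pairs contribute 9, GC pairs contribute 15.
Tm = 2×9 + 4×15 = 78°C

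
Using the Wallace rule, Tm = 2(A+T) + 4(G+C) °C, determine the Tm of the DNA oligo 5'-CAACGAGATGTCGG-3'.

Base counts: A=4, C=3, T=2, G=5
So N_AT = 6 and N_GC = 8.
Tm = 2×6 + 4×8 = 44°C

44°C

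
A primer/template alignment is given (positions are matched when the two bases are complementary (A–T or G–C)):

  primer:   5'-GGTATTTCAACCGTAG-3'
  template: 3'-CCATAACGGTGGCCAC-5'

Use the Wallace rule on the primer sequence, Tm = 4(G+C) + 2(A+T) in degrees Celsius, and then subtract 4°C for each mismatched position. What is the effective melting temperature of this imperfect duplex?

30°C

Primer base counts: A=4, T=5, G=4, C=3 → A+T=9, G+C=7
Perfect-match Tm = 2(9) + 4(7) = 18 + 28 = 46°C
Mismatches (positions where the bases are not complementary): 4 (at positions 7, 9, 14, 15)
Effective Tm = 46 − 4×4 = 46 − 16 = 30°C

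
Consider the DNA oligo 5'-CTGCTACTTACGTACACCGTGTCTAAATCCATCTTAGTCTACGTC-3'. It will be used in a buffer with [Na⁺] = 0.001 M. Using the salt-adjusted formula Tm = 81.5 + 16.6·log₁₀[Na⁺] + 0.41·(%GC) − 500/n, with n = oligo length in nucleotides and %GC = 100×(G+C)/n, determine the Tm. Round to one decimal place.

38.8°C

Length n = 45. Scanning the sequence gives A=10, C=14, G=6, T=15.
G+C = 20, so %GC = 20/45 × 100 = 44.444%
Salt term: 16.6 × (-3) = -49.8
GC term: 0.41 × 44.444 = 18.222; length term: −500/45 = −11.111
Tm = 81.5 + (-49.8) + 18.222 − 11.111 = 38.811 → 38.8°C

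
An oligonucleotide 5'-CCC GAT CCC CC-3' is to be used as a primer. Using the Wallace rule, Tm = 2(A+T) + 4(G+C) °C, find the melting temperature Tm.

40°C

Counting bases: G=1, A=1, T=1, C=8
A+T = 2, G+C = 9
Tm = 4·9 + 2·2 = 36 + 4 = 40°C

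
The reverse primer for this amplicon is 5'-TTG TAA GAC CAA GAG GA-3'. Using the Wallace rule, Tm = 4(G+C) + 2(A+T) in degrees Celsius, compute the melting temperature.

48°C

T=3, A=7, G=5, C=2
AT pairs contribute 10, GC pairs contribute 7.
Tm = 4·7 + 2·10 = 28 + 20 = 48°C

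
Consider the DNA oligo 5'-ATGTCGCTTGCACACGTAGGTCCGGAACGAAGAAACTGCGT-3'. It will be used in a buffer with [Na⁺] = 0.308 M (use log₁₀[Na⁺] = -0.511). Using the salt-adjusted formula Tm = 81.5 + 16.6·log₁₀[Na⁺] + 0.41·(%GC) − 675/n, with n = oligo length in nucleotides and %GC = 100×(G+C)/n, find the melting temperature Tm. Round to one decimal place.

78.6°C

Length n = 41. Counting bases: G=12, A=11, T=8, C=10
G+C = 22, so %GC = 22/41 × 100 = 53.659%
Salt term: 16.6 × (-0.511) = -8.483
GC term: 0.41 × 53.659 = 22; length term: −675/41 = −16.463
Tm = 81.5 + (-8.483) + 22 − 16.463 = 78.554 → 78.6°C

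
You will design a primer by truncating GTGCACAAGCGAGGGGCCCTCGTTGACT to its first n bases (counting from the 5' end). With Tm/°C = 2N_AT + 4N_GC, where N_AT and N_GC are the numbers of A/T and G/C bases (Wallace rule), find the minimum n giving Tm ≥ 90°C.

n = 27

First 26 bases: GTGCACAAGCGAGGGGCCCTCGTTGA → Tm = 86°C (< 90°C)
First 27 bases: GTGCACAAGCGAGGGGCCCTCGTTGAC → Tm = 90°C (≥ 90°C)
Each additional base adds 2°C (A/T) or 4°C (G/C), so Tm is non-decreasing in n; n = 27 is the first length to reach 90°C.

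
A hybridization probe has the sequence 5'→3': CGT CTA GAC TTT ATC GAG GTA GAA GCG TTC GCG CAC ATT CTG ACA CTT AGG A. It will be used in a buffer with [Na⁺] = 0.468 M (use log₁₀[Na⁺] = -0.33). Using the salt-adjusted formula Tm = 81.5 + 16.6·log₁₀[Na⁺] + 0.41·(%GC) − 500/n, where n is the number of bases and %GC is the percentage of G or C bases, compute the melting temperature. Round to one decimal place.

Length n = 52. Counting bases: G=13, A=13, T=14, C=12
G+C = 25, so %GC = 25/52 × 100 = 48.077%
Salt term: 16.6 × (-0.33) = -5.478
GC term: 0.41 × 48.077 = 19.712; length term: −500/52 = −9.615
Tm = 81.5 + (-5.478) + 19.712 − 9.615 = 86.119 → 86.1°C

86.1°C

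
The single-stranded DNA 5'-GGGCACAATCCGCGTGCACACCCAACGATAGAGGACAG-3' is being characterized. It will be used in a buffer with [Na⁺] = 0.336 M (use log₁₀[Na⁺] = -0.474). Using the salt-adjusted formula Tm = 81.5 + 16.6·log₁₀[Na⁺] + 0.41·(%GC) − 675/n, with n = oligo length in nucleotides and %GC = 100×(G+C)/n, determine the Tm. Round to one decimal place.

Length n = 38. Base counts: C=12, A=12, T=3, G=11
G+C = 23, so %GC = 23/38 × 100 = 60.526%
Salt term: 16.6 × (-0.474) = -7.868
GC term: 0.41 × 60.526 = 24.816; length term: −675/38 = −17.763
Tm = 81.5 + (-7.868) + 24.816 − 17.763 = 80.685 → 80.7°C

80.7°C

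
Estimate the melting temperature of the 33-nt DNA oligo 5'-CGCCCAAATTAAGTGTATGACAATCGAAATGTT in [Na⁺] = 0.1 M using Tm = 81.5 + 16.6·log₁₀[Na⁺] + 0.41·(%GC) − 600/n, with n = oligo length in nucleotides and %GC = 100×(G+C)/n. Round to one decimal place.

Length n = 33. G=6, C=6, T=9, A=12
G+C = 12, so %GC = 12/33 × 100 = 36.364%
Salt term: 16.6 × (-1) = -16.6
GC term: 0.41 × 36.364 = 14.909; length term: −600/33 = −18.182
Tm = 81.5 + (-16.6) + 14.909 − 18.182 = 61.627 → 61.6°C

61.6°C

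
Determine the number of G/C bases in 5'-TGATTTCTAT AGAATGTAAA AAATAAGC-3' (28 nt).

Scanning the sequence gives G=4, A=13, T=9, C=2.
G+C = 4 + 2 = 6

6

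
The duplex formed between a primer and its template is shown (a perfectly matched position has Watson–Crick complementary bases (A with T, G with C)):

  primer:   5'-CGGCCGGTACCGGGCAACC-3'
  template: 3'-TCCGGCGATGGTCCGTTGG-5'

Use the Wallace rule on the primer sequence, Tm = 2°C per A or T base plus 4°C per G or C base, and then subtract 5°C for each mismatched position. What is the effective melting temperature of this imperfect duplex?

Primer base counts: A=3, T=1, G=7, C=8 → A+T=4, G+C=15
Perfect-match Tm = 2(4) + 4(15) = 8 + 60 = 68°C
Mismatches (positions where the bases are not complementary): 3 (at positions 1, 7, 12)
Effective Tm = 68 − 3×5 = 68 − 15 = 53°C

53°C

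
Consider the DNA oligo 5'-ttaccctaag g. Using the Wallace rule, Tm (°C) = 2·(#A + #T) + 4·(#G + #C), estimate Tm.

32°C

Scanning the sequence gives A=3, G=2, T=3, C=3.
A+T = 6, G+C = 5
Tm = 2×6 + 4×5 = 32°C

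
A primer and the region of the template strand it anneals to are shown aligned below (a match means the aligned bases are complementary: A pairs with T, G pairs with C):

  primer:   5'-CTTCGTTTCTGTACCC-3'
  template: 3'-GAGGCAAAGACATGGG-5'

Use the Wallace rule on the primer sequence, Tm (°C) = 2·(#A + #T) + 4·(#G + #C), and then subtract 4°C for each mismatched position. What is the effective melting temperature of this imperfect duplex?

Primer base counts: A=1, T=7, G=2, C=6 → A+T=8, G+C=8
Perfect-match Tm = 2(8) + 4(8) = 16 + 32 = 48°C
Mismatches (positions where the bases are not complementary): 1 (at position 3)
Effective Tm = 48 − 1×4 = 48 − 4 = 44°C

44°C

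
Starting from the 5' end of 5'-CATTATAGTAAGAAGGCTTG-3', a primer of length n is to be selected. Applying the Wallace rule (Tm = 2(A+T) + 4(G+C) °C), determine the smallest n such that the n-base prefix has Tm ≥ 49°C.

n = 19

First 18 bases: CATTATAGTAAGAAGGCT → Tm = 48°C (< 49°C)
First 19 bases: CATTATAGTAAGAAGGCTT → Tm = 50°C (≥ 49°C)
Since every base adds ≥2°C, Tm only increases with n, so the threshold is first crossed at n = 19.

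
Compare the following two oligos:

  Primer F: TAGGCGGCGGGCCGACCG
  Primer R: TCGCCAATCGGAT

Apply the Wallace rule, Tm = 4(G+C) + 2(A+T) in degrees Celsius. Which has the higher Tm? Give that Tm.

Primer F: A+T=3, G+C=15 → Tm = 2(3)+4(15) = 66°C
Primer R: A+T=6, G+C=7 → Tm = 2(6)+4(7) = 40°C
66°C vs 40°C → primer F is higher.

Primer F, 66°C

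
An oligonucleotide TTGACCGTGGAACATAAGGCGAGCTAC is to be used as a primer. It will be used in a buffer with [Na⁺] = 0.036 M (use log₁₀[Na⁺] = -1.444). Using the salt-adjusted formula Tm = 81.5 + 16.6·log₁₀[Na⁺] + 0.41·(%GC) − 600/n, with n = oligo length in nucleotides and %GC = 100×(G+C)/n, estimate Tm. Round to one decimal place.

Length n = 27. Scanning the sequence gives C=6, G=8, A=8, T=5.
G+C = 14, so %GC = 14/27 × 100 = 51.852%
Salt term: 16.6 × (-1.444) = -23.97
GC term: 0.41 × 51.852 = 21.259; length term: −600/27 = −22.222
Tm = 81.5 + (-23.97) + 21.259 − 22.222 = 56.567 → 56.6°C

56.6°C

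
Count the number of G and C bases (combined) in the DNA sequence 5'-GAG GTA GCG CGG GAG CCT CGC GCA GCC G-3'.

22

Counting bases: C=9, G=13, T=2, A=4
Total G or C: 13 + 9 = 22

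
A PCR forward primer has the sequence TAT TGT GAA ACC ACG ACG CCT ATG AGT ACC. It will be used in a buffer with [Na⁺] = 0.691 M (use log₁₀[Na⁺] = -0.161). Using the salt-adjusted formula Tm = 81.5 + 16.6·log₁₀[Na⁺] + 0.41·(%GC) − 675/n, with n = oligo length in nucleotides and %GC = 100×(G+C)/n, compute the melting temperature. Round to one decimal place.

Length n = 30. A=9, G=6, T=7, C=8
G+C = 14, so %GC = 14/30 × 100 = 46.667%
Salt term: 16.6 × (-0.161) = -2.673
GC term: 0.41 × 46.667 = 19.133; length term: −675/30 = −22.5
Tm = 81.5 + (-2.673) + 19.133 − 22.5 = 75.46 → 75.5°C

75.5°C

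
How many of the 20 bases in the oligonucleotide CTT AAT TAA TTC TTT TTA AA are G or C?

Scanning the sequence gives C=2, A=7, G=0, T=11.
Total G or C: 0 + 2 = 2

2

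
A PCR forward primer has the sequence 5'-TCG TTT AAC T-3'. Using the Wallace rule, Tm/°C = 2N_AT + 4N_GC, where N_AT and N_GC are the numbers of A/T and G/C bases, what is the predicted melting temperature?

26°C

Base counts: C=2, G=1, T=5, A=2
A+T = 7, G+C = 3
Tm = 2(7) + 4(3) = 14 + 12 = 26°C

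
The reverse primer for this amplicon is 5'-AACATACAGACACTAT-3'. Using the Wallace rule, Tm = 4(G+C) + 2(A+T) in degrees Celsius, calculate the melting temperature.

G=1, T=3, A=8, C=4
A+T = 11, G+C = 5
Tm = 4·5 + 2·11 = 20 + 22 = 42°C

42°C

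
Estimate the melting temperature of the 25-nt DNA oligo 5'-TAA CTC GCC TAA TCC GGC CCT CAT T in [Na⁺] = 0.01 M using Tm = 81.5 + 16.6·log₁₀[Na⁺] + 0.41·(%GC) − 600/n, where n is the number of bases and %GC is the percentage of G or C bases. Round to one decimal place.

Length n = 25. Base counts: T=7, A=5, G=3, C=10
G+C = 13, so %GC = 13/25 × 100 = 52%
Salt term: 16.6 × (-2) = -33.2
GC term: 0.41 × 52 = 21.32; length term: −600/25 = −24
Tm = 81.5 + (-33.2) + 21.32 − 24 = 45.62 → 45.6°C

45.6°C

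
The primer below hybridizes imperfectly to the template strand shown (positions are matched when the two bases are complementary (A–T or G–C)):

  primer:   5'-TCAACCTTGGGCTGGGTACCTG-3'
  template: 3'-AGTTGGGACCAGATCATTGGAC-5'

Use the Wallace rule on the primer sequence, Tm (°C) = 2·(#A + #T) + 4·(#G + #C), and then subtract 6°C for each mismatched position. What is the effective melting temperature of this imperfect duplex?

Primer base counts: A=3, T=6, G=7, C=6 → A+T=9, G+C=13
Perfect-match Tm = 2(9) + 4(13) = 18 + 52 = 70°C
Mismatches (positions where the bases are not complementary): 5 (at positions 7, 11, 14, 16, 17)
Effective Tm = 70 − 5×6 = 70 − 30 = 40°C

40°C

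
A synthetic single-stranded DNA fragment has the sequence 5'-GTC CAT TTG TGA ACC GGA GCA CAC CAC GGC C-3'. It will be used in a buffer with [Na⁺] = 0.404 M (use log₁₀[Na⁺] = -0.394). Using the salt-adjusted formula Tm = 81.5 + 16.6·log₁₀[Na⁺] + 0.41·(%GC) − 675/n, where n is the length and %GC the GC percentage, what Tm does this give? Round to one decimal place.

78.3°C

Length n = 31. Scanning the sequence gives A=7, C=11, G=8, T=5.
G+C = 19, so %GC = 19/31 × 100 = 61.29%
Salt term: 16.6 × (-0.394) = -6.54
GC term: 0.41 × 61.29 = 25.129; length term: −675/31 = −21.774
Tm = 81.5 + (-6.54) + 25.129 − 21.774 = 78.315 → 78.3°C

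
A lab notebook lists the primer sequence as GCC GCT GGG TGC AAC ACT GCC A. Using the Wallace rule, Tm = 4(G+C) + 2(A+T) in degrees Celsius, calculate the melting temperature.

A=4, C=8, G=7, T=3
AT pairs contribute 7, GC pairs contribute 15.
Tm = 4·15 + 2·7 = 60 + 14 = 74°C

74°C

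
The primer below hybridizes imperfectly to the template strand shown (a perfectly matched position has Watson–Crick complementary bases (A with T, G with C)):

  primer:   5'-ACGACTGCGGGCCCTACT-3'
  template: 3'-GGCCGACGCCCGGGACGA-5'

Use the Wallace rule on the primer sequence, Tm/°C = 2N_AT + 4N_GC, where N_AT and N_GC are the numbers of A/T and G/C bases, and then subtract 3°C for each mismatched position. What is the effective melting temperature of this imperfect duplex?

51°C

Primer base counts: A=3, T=3, G=5, C=7 → A+T=6, G+C=12
Perfect-match Tm = 2(6) + 4(12) = 12 + 48 = 60°C
Mismatches (positions where the bases are not complementary): 3 (at positions 1, 4, 16)
Effective Tm = 60 − 3×3 = 60 − 9 = 51°C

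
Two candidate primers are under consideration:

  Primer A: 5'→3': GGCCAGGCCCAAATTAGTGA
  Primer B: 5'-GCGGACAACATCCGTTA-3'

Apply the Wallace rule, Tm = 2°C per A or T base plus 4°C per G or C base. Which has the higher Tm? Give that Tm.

Primer A, 62°C

Primer A: A+T=9, G+C=11 → Tm = 2(9)+4(11) = 62°C
Primer B: A+T=8, G+C=9 → Tm = 2(8)+4(9) = 52°C
62°C vs 52°C → primer A is higher.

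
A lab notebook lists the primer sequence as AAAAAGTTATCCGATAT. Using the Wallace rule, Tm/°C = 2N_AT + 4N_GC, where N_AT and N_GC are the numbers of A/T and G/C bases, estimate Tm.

Counting bases: C=2, A=8, T=5, G=2
So N_AT = 13 and N_GC = 4.
Tm = 2×13 + 4×4 = 42°C

42°C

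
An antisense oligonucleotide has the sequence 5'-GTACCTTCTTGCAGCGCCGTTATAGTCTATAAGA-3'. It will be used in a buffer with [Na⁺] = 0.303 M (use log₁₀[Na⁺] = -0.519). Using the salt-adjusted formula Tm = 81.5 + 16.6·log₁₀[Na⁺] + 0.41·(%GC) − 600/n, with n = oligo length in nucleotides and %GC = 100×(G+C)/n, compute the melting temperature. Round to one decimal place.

73.3°C

Length n = 34. C=8, G=7, A=8, T=11
G+C = 15, so %GC = 15/34 × 100 = 44.118%
Salt term: 16.6 × (-0.519) = -8.615
GC term: 0.41 × 44.118 = 18.088; length term: −600/34 = −17.647
Tm = 81.5 + (-8.615) + 18.088 − 17.647 = 73.326 → 73.3°C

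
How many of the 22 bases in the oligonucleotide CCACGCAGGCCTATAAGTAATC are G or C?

11

Base counts: A=7, G=4, T=4, C=7
G+C = 4 + 7 = 11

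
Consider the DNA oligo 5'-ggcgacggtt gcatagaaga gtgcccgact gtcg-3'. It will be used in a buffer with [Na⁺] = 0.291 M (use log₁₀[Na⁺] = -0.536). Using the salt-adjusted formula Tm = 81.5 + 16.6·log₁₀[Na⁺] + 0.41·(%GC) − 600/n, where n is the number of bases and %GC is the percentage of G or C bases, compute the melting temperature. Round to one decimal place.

Length n = 34. Counting bases: T=6, C=8, A=7, G=13
G+C = 21, so %GC = 21/34 × 100 = 61.765%
Salt term: 16.6 × (-0.536) = -8.898
GC term: 0.41 × 61.765 = 25.324; length term: −600/34 = −17.647
Tm = 81.5 + (-8.898) + 25.324 − 17.647 = 80.279 → 80.3°C

80.3°C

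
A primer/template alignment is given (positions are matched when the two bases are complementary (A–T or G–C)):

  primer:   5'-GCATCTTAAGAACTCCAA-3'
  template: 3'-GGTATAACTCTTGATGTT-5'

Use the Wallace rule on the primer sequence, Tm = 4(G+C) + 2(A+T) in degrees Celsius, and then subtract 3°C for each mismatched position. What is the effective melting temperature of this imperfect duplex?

38°C

Primer base counts: A=7, T=4, G=2, C=5 → A+T=11, G+C=7
Perfect-match Tm = 2(11) + 4(7) = 22 + 28 = 50°C
Mismatches (positions where the bases are not complementary): 4 (at positions 1, 5, 8, 15)
Effective Tm = 50 − 4×3 = 50 − 12 = 38°C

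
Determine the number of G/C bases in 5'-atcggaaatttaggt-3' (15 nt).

Counting bases: C=1, A=5, G=4, T=5
Total G or C: 4 + 1 = 5

5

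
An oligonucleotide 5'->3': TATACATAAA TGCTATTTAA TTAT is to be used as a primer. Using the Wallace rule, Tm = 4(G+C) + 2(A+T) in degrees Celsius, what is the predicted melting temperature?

54°C

Scanning the sequence gives C=2, T=11, G=1, A=10.
A+T = 21, G+C = 3
Tm = 4·3 + 2·21 = 12 + 42 = 54°C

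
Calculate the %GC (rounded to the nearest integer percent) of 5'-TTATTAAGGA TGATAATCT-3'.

C=1, G=3, T=8, A=7
G+C = 3 + 1 = 4 out of 19 bases
%GC = 4/19 × 100 = 21.05% ≈ 21%

21%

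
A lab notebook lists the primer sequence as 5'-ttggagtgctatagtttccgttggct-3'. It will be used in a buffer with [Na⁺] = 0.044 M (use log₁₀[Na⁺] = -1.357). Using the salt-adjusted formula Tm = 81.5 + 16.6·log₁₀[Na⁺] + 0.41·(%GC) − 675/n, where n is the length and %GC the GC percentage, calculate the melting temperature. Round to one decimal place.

Length n = 26. Base counts: A=3, C=4, T=11, G=8
G+C = 12, so %GC = 12/26 × 100 = 46.154%
Salt term: 16.6 × (-1.357) = -22.526
GC term: 0.41 × 46.154 = 18.923; length term: −675/26 = −25.962
Tm = 81.5 + (-22.526) + 18.923 − 25.962 = 51.935 → 51.9°C

51.9°C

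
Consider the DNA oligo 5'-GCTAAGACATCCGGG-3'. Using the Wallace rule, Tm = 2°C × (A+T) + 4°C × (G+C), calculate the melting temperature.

Base counts: C=4, T=2, A=4, G=5
AT pairs contribute 6, GC pairs contribute 9.
Tm = 2×6 + 4×9 = 48°C

48°C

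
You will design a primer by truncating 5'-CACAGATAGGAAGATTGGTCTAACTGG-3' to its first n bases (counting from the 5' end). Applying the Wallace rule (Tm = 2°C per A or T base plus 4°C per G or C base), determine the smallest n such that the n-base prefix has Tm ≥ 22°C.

First 7 bases: CACAGAT → Tm = 20°C (< 22°C)
First 8 bases: CACAGATA → Tm = 22°C (≥ 22°C)
Since every base adds ≥2°C, Tm only increases with n, so the threshold is first crossed at n = 8.

n = 8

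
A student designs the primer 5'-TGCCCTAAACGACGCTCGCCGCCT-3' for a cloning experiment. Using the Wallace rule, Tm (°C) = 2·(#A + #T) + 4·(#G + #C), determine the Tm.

80°C

Scanning the sequence gives A=4, T=4, C=11, G=5.
A+T = 8, G+C = 16
Tm = 2×8 + 4×16 = 80°C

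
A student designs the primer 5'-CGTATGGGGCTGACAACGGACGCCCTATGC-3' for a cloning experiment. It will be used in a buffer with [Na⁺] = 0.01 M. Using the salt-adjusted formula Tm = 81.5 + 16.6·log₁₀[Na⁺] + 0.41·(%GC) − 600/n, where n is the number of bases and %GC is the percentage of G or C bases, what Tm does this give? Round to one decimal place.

54.3°C

Length n = 30. Counting bases: C=9, T=5, A=6, G=10
G+C = 19, so %GC = 19/30 × 100 = 63.333%
Salt term: 16.6 × (-2) = -33.2
GC term: 0.41 × 63.333 = 25.967; length term: −600/30 = −20
Tm = 81.5 + (-33.2) + 25.967 − 20 = 54.267 → 54.3°C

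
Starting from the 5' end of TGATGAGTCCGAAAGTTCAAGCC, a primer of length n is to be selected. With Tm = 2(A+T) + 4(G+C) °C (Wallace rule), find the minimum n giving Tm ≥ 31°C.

First 10 bases: TGATGAGTCC → Tm = 30°C (< 31°C)
First 11 bases: TGATGAGTCCG → Tm = 34°C (≥ 31°C)
Since every base adds ≥2°C, Tm only increases with n, so the threshold is first crossed at n = 11.

n = 11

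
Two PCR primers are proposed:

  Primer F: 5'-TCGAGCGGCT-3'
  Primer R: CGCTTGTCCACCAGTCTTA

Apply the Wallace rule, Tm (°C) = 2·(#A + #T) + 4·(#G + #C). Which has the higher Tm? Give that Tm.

Primer R, 58°C

Primer F: A+T=3, G+C=7 → Tm = 2(3)+4(7) = 34°C
Primer R: A+T=9, G+C=10 → Tm = 2(9)+4(10) = 58°C
34°C vs 58°C → primer R is higher.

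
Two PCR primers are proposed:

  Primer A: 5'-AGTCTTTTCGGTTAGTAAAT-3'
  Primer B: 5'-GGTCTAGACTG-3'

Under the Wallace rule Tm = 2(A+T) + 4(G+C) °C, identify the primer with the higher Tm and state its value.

Primer A: A+T=14, G+C=6 → Tm = 2(14)+4(6) = 52°C
Primer B: A+T=5, G+C=6 → Tm = 2(5)+4(6) = 34°C
52°C vs 34°C → primer A is higher.

Primer A, 52°C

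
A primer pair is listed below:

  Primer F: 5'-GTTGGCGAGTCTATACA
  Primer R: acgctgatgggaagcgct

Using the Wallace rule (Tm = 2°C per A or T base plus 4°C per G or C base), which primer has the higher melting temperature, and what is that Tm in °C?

Primer R, 58°C

Primer F: A+T=9, G+C=8 → Tm = 2(9)+4(8) = 50°C
Primer R: A+T=7, G+C=11 → Tm = 2(7)+4(11) = 58°C
50°C vs 58°C → primer R is higher.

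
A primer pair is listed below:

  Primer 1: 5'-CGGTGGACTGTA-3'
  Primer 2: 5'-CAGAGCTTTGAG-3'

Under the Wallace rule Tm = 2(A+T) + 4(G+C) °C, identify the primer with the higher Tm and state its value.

Primer 1, 38°C

Primer 1: A+T=5, G+C=7 → Tm = 2(5)+4(7) = 38°C
Primer 2: A+T=6, G+C=6 → Tm = 2(6)+4(6) = 36°C
38°C vs 36°C → primer 1 is higher.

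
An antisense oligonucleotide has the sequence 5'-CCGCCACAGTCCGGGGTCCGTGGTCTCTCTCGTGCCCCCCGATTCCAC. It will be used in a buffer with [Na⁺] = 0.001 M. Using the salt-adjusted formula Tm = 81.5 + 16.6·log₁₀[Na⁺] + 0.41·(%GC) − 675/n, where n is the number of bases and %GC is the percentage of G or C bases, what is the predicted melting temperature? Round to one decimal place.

46.7°C

Length n = 48. C=22, T=10, A=4, G=12
G+C = 34, so %GC = 34/48 × 100 = 70.833%
Salt term: 16.6 × (-3) = -49.8
GC term: 0.41 × 70.833 = 29.042; length term: −675/48 = −14.062
Tm = 81.5 + (-49.8) + 29.042 − 14.062 = 46.68 → 46.7°C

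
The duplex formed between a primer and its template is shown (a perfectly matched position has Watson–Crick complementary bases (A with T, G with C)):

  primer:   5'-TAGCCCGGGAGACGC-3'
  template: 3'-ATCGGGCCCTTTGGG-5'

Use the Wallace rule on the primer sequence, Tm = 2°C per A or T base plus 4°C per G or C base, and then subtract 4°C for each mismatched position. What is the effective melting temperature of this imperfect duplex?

44°C

Primer base counts: A=3, T=1, G=6, C=5 → A+T=4, G+C=11
Perfect-match Tm = 2(4) + 4(11) = 8 + 44 = 52°C
Mismatches (positions where the bases are not complementary): 2 (at positions 11, 14)
Effective Tm = 52 − 2×4 = 52 − 8 = 44°C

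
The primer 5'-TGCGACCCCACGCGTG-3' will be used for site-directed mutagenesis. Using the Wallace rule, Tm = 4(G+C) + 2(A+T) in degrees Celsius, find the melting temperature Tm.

T=2, A=2, C=7, G=5
So N_AT = 4 and N_GC = 12.
Tm = 2×4 + 4×12 = 56°C

56°C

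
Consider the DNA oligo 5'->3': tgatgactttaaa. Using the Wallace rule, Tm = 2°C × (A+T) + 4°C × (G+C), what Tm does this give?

Counting bases: G=2, T=5, C=1, A=5
AT pairs contribute 10, GC pairs contribute 3.
Tm = 2×10 + 4×3 = 32°C

32°C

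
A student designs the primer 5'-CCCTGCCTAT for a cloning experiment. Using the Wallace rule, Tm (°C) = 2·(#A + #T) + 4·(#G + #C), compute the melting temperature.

A=1, C=5, T=3, G=1
A+T = 4, G+C = 6
Tm = 2×4 + 4×6 = 32°C

32°C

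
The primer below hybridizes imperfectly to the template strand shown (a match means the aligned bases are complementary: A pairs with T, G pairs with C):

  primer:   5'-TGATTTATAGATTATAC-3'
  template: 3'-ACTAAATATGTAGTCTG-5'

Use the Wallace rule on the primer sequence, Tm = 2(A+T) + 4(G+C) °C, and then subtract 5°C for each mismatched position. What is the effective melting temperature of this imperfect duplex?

25°C

Primer base counts: A=6, T=8, G=2, C=1 → A+T=14, G+C=3
Perfect-match Tm = 2(14) + 4(3) = 28 + 12 = 40°C
Mismatches (positions where the bases are not complementary): 3 (at positions 10, 13, 15)
Effective Tm = 40 − 3×5 = 40 − 15 = 25°C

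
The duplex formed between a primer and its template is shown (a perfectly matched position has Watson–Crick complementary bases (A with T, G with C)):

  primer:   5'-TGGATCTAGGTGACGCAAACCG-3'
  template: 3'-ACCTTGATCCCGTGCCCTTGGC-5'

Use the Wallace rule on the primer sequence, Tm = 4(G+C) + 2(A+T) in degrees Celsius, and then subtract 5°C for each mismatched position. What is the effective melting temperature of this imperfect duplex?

Primer base counts: A=6, T=4, G=7, C=5 → A+T=10, G+C=12
Perfect-match Tm = 2(10) + 4(12) = 20 + 48 = 68°C
Mismatches (positions where the bases are not complementary): 5 (at positions 5, 11, 12, 16, 17)
Effective Tm = 68 − 5×5 = 68 − 25 = 43°C

43°C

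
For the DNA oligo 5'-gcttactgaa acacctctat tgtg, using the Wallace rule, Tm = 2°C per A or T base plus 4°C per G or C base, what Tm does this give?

68°C

Counting bases: A=6, C=6, T=8, G=4
AT pairs contribute 14, GC pairs contribute 10.
Tm = 2×14 + 4×10 = 68°C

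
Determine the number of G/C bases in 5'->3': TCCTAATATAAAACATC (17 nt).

Counting bases: A=8, T=5, G=0, C=4
Total G or C: 0 + 4 = 4

4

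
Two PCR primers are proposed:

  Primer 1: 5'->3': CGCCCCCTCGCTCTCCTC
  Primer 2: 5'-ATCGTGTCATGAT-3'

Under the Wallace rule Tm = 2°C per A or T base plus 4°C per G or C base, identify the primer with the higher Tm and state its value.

Primer 1: A+T=4, G+C=14 → Tm = 2(4)+4(14) = 64°C
Primer 2: A+T=8, G+C=5 → Tm = 2(8)+4(5) = 36°C
64°C vs 36°C → primer 1 is higher.

Primer 1, 64°C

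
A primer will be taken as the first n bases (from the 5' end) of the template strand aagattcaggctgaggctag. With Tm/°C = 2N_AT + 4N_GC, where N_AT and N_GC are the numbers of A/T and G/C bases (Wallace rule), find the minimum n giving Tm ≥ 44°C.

First 14 bases: AAGATTCAGGCTGA → Tm = 40°C (< 44°C)
First 15 bases: AAGATTCAGGCTGAG → Tm = 44°C (≥ 44°C)
Each additional base adds 2°C (A/T) or 4°C (G/C), so Tm is non-decreasing in n; n = 15 is the first length to reach 44°C.

n = 15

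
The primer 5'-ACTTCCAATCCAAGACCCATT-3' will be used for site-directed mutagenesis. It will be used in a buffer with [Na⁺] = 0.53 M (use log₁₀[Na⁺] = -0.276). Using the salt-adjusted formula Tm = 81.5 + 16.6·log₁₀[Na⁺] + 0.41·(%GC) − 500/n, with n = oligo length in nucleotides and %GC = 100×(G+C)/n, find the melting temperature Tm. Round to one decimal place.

Length n = 21. Counting bases: C=8, T=5, A=7, G=1
G+C = 9, so %GC = 9/21 × 100 = 42.857%
Salt term: 16.6 × (-0.276) = -4.582
GC term: 0.41 × 42.857 = 17.571; length term: −500/21 = −23.81
Tm = 81.5 + (-4.582) + 17.571 − 23.81 = 70.679 → 70.7°C

70.7°C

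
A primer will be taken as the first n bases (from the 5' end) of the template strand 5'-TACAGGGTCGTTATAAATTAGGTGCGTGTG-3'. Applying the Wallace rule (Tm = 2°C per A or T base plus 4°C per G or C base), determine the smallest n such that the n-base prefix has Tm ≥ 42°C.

First 14 bases: TACAGGGTCGTTAT → Tm = 40°C (< 42°C)
First 15 bases: TACAGGGTCGTTATA → Tm = 42°C (≥ 42°C)
Each additional base adds 2°C (A/T) or 4°C (G/C), so Tm is non-decreasing in n; n = 15 is the first length to reach 42°C.

n = 15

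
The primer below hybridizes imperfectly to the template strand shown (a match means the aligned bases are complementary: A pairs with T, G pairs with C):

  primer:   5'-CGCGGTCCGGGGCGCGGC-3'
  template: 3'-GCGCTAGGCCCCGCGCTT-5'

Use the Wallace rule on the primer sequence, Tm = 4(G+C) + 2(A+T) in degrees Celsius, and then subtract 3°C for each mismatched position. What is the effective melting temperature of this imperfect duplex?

Primer base counts: A=0, T=1, G=10, C=7 → A+T=1, G+C=17
Perfect-match Tm = 2(1) + 4(17) = 2 + 68 = 70°C
Mismatches (positions where the bases are not complementary): 3 (at positions 5, 17, 18)
Effective Tm = 70 − 3×3 = 70 − 9 = 61°C

61°C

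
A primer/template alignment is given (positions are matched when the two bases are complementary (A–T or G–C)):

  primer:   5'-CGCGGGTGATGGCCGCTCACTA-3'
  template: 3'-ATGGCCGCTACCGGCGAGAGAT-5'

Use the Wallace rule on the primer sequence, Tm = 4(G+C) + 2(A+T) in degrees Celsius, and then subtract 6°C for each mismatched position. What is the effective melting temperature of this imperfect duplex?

44°C

Primer base counts: A=3, T=4, G=8, C=7 → A+T=7, G+C=15
Perfect-match Tm = 2(7) + 4(15) = 14 + 60 = 74°C
Mismatches (positions where the bases are not complementary): 5 (at positions 1, 2, 4, 7, 19)
Effective Tm = 74 − 5×6 = 74 − 30 = 44°C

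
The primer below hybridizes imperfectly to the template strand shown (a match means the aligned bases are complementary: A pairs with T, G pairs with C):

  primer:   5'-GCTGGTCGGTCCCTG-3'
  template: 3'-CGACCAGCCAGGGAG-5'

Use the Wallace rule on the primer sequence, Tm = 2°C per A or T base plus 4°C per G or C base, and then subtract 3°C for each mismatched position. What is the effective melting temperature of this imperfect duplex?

49°C

Primer base counts: A=0, T=4, G=6, C=5 → A+T=4, G+C=11
Perfect-match Tm = 2(4) + 4(11) = 8 + 44 = 52°C
Mismatches (positions where the bases are not complementary): 1 (at position 15)
Effective Tm = 52 − 1×3 = 52 − 3 = 49°C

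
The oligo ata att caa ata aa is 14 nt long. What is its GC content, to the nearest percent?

7%

Counting bases: C=1, A=9, G=0, T=4
G+C = 0 + 1 = 1 out of 14 bases
%GC = 1/14 × 100 = 7.143% ≈ 7%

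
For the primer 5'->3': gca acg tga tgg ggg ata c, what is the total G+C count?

11

C=3, G=8, T=3, A=5
G+C = 8 + 3 = 11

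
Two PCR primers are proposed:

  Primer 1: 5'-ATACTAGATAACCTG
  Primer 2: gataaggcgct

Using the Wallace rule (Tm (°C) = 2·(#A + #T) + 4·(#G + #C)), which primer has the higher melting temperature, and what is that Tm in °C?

Primer 1: A+T=10, G+C=5 → Tm = 2(10)+4(5) = 40°C
Primer 2: A+T=5, G+C=6 → Tm = 2(5)+4(6) = 34°C
40°C vs 34°C → primer 1 is higher.

Primer 1, 40°C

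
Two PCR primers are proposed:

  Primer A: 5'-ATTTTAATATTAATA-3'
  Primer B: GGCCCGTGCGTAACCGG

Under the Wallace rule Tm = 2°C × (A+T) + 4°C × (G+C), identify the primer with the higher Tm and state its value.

Primer A: A+T=15, G+C=0 → Tm = 2(15)+4(0) = 30°C
Primer B: A+T=4, G+C=13 → Tm = 2(4)+4(13) = 60°C
30°C vs 60°C → primer B is higher.

Primer B, 60°C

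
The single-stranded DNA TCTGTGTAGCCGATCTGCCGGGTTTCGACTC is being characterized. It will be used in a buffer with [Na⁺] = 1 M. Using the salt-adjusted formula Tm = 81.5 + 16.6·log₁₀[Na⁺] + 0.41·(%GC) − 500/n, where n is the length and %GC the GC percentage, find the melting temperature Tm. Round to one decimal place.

89.2°C

Length n = 31. Scanning the sequence gives A=3, T=10, C=9, G=9.
G+C = 18, so %GC = 18/31 × 100 = 58.065%
Salt term: 16.6 × (0) = 0
GC term: 0.41 × 58.065 = 23.807; length term: −500/31 = −16.129
Tm = 81.5 + (0) + 23.807 − 16.129 = 89.178 → 89.2°C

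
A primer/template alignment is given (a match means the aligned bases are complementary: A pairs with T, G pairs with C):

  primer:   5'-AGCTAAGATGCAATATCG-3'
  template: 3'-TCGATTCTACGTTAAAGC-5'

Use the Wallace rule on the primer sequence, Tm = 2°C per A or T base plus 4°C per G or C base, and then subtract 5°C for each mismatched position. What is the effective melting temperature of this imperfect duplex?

45°C

Primer base counts: A=7, T=4, G=4, C=3 → A+T=11, G+C=7
Perfect-match Tm = 2(11) + 4(7) = 22 + 28 = 50°C
Mismatches (positions where the bases are not complementary): 1 (at position 15)
Effective Tm = 50 − 1×5 = 50 − 5 = 45°C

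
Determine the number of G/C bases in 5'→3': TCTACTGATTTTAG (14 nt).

G=2, A=3, T=7, C=2
G+C = 2 + 2 = 4

4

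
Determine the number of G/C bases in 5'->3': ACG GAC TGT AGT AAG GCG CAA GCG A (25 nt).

T=3, G=9, C=5, A=8
Total G or C: 9 + 5 = 14

14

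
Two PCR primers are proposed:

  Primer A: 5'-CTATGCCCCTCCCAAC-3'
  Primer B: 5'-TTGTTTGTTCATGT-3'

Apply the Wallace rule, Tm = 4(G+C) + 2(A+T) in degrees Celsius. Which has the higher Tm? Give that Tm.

Primer A, 52°C

Primer A: A+T=6, G+C=10 → Tm = 2(6)+4(10) = 52°C
Primer B: A+T=10, G+C=4 → Tm = 2(10)+4(4) = 36°C
52°C vs 36°C → primer A is higher.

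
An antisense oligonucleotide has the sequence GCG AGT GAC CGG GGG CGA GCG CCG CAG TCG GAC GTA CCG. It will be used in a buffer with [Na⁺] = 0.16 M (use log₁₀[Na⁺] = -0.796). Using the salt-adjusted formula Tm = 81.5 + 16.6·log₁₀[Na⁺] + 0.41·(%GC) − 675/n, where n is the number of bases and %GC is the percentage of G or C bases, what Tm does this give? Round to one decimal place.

Length n = 39. Counting bases: T=3, G=18, A=6, C=12
G+C = 30, so %GC = 30/39 × 100 = 76.923%
Salt term: 16.6 × (-0.796) = -13.214
GC term: 0.41 × 76.923 = 31.538; length term: −675/39 = −17.308
Tm = 81.5 + (-13.214) + 31.538 − 17.308 = 82.516 → 82.5°C

82.5°C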